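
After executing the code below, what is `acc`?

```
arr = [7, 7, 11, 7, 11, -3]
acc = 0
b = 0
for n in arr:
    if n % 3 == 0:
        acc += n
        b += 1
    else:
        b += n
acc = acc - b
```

-47

n=7: not %3==0; b=7
n=7: not %3==0; b=14
n=11: not %3==0; b=25
n=7: not %3==0; b=32
n=11: not %3==0; b=43
n=-3: %3==0, acc = 0+(-3) = -3; b=44
acc-b = (-3)-44 = -47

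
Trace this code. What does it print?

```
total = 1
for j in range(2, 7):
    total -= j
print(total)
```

j=2: total = 1-2 = -1
j=3: total = (-1)-3 = -4
j=4: total = (-4)-4 = -8
j=5: total = (-8)-5 = -13
j=6: total = (-13)-6 = -19

-19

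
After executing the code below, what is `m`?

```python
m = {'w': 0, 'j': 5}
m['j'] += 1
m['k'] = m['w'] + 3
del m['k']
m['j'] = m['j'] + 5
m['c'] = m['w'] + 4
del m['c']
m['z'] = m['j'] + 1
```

{'w': 0, 'j': 11, 'z': 12}

m['j'] = 5+1 = 6 → {'w': 0, 'j': 6}
m['k'] = m['w']+3 = 3 → {'w': 0, 'j': 6, 'k': 3}
del 'k' → {'w': 0, 'j': 6}
m['j'] = m['j']+5 = 11 → {'w': 0, 'j': 11}
m['c'] = m['w']+4 = 4 → {'w': 0, 'j': 11, 'c': 4}
del 'c' → {'w': 0, 'j': 11}
m['z'] = m['j']+1 = 12 → {'w': 0, 'j': 11, 'z': 12}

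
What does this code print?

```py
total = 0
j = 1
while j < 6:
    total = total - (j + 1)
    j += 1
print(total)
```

j=1: total = 0-2 = -2
j=2: total = (-2)-3 = -5
j=3: total = (-5)-4 = -9
j=4: total = (-9)-5 = -14
j=5: total = (-14)-6 = -20

-20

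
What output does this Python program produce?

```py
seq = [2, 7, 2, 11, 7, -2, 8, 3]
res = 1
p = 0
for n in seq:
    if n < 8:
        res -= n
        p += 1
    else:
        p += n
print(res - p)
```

-43

n=2: <8, res = 1-2 = -1; p=1
n=7: <8, res = (-1)-7 = -8; p=2
n=2: <8, res = (-8)-2 = -10; p=3
n=11: not <8; p=14
n=7: <8, res = (-10)-7 = -17; p=15
n=-2: <8, res = (-17)-(-2) = -15; p=16
n=8: not <8; p=24
n=3: <8, res = (-15)-3 = -18; p=25
res-p = (-18)-25 = -43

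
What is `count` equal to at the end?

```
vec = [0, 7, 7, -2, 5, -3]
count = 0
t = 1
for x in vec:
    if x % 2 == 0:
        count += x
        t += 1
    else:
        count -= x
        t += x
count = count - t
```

-37

x=0: even, count = 0+0 = 0; t=2
x=7: not even, count = 0-7 = -7; t=9
x=7: not even, count = (-7)-7 = -14; t=16
x=-2: even, count = (-14)+(-2) = -16; t=17
x=5: not even, count = (-16)-5 = -21; t=22
x=-3: not even, count = (-21)-(-3) = -18; t=19
count-t = (-18)-19 = -37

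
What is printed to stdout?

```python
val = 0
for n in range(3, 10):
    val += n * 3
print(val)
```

126

n=3: val = 0+3*3 = 9
n=4: val = 9+4*3 = 21
n=5: val = 21+5*3 = 36
n=6: val = 36+6*3 = 54
n=7: val = 54+7*3 = 75
n=8: val = 75+8*3 = 99
n=9: val = 99+9*3 = 126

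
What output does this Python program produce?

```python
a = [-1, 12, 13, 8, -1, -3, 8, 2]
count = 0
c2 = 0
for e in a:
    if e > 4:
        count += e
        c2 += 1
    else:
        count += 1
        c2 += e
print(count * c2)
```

45

e=-1: not >4, count = 0+1 = 1; c2=-1
e=12: >4, count = 1+12 = 13; c2=0
e=13: >4, count = 13+13 = 26; c2=1
e=8: >4, count = 26+8 = 34; c2=2
e=-1: not >4, count = 34+1 = 35; c2=1
e=-3: not >4, count = 35+1 = 36; c2=-2
e=8: >4, count = 36+8 = 44; c2=-1
e=2: not >4, count = 44+1 = 45; c2=1
count*c2 = 45*1 = 45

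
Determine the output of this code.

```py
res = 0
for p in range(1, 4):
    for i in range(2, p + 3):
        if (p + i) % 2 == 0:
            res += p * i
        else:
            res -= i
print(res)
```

28

p=1,i=2: odd sum, res = 0-2 = -2
p=1,i=3: even sum, res = (-2)+3 = 1
p=2,i=2: even sum, res = 1+4 = 5
p=2,i=3: odd sum, res = 5-3 = 2
p=2,i=4: even sum, res = 2+8 = 10
p=3,i=2: odd sum, res = 10-2 = 8
p=3,i=3: even sum, res = 8+9 = 17
p=3,i=4: odd sum, res = 17-4 = 13
p=3,i=5: even sum, res = 13+15 = 28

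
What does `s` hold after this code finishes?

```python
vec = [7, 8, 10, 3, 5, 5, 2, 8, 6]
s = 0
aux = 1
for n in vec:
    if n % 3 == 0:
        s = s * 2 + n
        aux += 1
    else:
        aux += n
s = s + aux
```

60

n=7: not %3==0; aux=8
n=8: not %3==0; aux=16
n=10: not %3==0; aux=26
n=3: %3==0, s = 0*2+3 = 3; aux=27
n=5: not %3==0; aux=32
n=5: not %3==0; aux=37
n=2: not %3==0; aux=39
n=8: not %3==0; aux=47
n=6: %3==0, s = 3*2+6 = 12; aux=48
s+aux = 12+48 = 60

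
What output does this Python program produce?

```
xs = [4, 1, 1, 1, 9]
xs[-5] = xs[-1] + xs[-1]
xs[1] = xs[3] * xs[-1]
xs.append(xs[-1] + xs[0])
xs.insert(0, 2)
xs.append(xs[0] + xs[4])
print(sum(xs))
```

70

xs[-5] = xs[-1]+xs[-1] = 9+9 = 18 → [18, 1, 1, 1, 9]
xs[1] = xs[3]*xs[-1] = 1*9 = 9 → [18, 9, 1, 1, 9]
append xs[-1]+xs[0] = 9+18 = 27 → [18, 9, 1, 1, 9, 27]
insert 2 at 0 → [2, 18, 9, 1, 1, 9, 27]
append xs[0]+xs[4] = 2+1 = 3 → [2, 18, 9, 1, 1, 9, 27, 3]
sum = 70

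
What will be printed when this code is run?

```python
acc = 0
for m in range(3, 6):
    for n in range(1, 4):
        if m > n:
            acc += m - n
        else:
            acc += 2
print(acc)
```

20

m=3,n=1: 3>1, acc = 0+2 = 2
m=3,n=2: 3>2, acc = 2+1 = 3
m=3,n=3: not 3>3, acc = 3+2 = 5
m=4,n=1: 4>1, acc = 5+3 = 8
m=4,n=2: 4>2, acc = 8+2 = 10
m=4,n=3: 4>3, acc = 10+1 = 11
m=5,n=1: 5>1, acc = 11+4 = 15
m=5,n=2: 5>2, acc = 15+3 = 18
m=5,n=3: 5>3, acc = 18+2 = 20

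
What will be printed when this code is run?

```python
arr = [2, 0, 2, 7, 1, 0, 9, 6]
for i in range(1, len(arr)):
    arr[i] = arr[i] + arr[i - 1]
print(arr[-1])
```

27

i=1: arr[1] = 0+2 = 2 → [2, 2, 2, 7, 1, 0, 9, 6]
i=2: arr[2] = 2+2 = 4 → [2, 2, 4, 7, 1, 0, 9, 6]
i=3: arr[3] = 7+4 = 11 → [2, 2, 4, 11, 1, 0, 9, 6]
i=4: arr[4] = 1+11 = 12 → [2, 2, 4, 11, 12, 0, 9, 6]
i=5: arr[5] = 0+12 = 12 → [2, 2, 4, 11, 12, 12, 9, 6]
i=6: arr[6] = 9+12 = 21 → [2, 2, 4, 11, 12, 12, 21, 6]
i=7: arr[7] = 6+21 = 27 → [2, 2, 4, 11, 12, 12, 21, 27]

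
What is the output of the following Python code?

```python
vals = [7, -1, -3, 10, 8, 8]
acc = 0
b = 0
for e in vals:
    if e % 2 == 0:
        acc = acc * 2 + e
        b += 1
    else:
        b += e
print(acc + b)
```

e=7: not even; b=7
e=-1: not even; b=6
e=-3: not even; b=3
e=10: even, acc = 0*2+10 = 10; b=4
e=8: even, acc = 10*2+8 = 28; b=5
e=8: even, acc = 28*2+8 = 64; b=6
acc+b = 64+6 = 70

70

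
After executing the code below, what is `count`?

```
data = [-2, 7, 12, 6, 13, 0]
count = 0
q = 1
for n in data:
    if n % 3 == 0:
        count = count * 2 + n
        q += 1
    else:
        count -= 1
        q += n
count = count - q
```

n=-2: not %3==0, count = 0-1 = -1; q=-1
n=7: not %3==0, count = (-1)-1 = -2; q=6
n=12: %3==0, count = (-2)*2+12 = 8; q=7
n=6: %3==0, count = 8*2+6 = 22; q=8
n=13: not %3==0, count = 22-1 = 21; q=21
n=0: %3==0, count = 21*2+0 = 42; q=22
count-q = 42-22 = 20

20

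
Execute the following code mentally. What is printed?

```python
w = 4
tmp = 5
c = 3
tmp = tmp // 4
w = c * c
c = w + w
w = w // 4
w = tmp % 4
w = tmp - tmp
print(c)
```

18

tmp = 5//4 = 1
w = 3*3 = 9
c = 9+9 = 18
w = 9//4 = 2
w = 1%4 = 1
w = 1-1 = 0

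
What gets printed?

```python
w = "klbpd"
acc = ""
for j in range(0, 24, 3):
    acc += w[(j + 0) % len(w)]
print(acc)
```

j=0: add w[0]='k' → 'k'
j=3: add w[3]='p' → 'kp'
j=6: add w[1]='l' → 'kpl'
j=9: add w[4]='d' → 'kpld'
j=12: add w[2]='b' → 'kpldb'
j=15: add w[0]='k' → 'kpldbk'
j=18: add w[3]='p' → 'kpldbkp'
j=21: add w[1]='l' → 'kpldbkpl'

kpldbkpl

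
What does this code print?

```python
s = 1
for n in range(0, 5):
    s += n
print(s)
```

11

n=0: s = 1+0 = 1
n=1: s = 1+1 = 2
n=2: s = 2+2 = 4
n=3: s = 4+3 = 7
n=4: s = 7+4 = 11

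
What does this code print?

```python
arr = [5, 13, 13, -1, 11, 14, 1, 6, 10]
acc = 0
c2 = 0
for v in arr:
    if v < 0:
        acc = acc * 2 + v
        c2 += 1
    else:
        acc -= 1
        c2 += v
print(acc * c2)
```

-888

v=5: not <0, acc = 0-1 = -1; c2=5
v=13: not <0, acc = (-1)-1 = -2; c2=18
v=13: not <0, acc = (-2)-1 = -3; c2=31
v=-1: <0, acc = (-3)*2+(-1) = -7; c2=32
v=11: not <0, acc = (-7)-1 = -8; c2=43
v=14: not <0, acc = (-8)-1 = -9; c2=57
v=1: not <0, acc = (-9)-1 = -10; c2=58
v=6: not <0, acc = (-10)-1 = -11; c2=64
v=10: not <0, acc = (-11)-1 = -12; c2=74
acc*c2 = (-12)*74 = -888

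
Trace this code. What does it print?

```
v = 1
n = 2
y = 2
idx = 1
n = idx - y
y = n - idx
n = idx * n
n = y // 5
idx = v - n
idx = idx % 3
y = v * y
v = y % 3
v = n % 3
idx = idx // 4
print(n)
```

n = 1-2 = -1
y = (-1)-1 = -2
n = 1*(-1) = -1
n = (-2)//5 = -1
idx = 1-(-1) = 2
idx = 2%3 = 2
y = 1*(-2) = -2
v = (-2)%3 = 1
v = (-1)%3 = 2
idx = 2//4 = 0

-1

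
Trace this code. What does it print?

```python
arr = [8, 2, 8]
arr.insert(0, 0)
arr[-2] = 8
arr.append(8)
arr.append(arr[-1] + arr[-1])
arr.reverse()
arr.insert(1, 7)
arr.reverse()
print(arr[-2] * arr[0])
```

0

insert 0 at 0 → [0, 8, 2, 8]
arr[-2] = 8 → [0, 8, 8, 8]
append 8 → [0, 8, 8, 8, 8]
append arr[-1]+arr[-1] = 8+8 = 16 → [0, 8, 8, 8, 8, 16]
reverse → [16, 8, 8, 8, 8, 0]
insert 7 at 1 → [16, 7, 8, 8, 8, 8, 0]
reverse → [0, 8, 8, 8, 8, 7, 16]
arr[-2]*arr[0] = 7*0 = 0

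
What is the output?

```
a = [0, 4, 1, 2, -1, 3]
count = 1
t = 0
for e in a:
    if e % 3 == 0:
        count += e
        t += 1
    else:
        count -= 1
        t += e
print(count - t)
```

e=0: %3==0, count = 1+0 = 1; t=1
e=4: not %3==0, count = 1-1 = 0; t=5
e=1: not %3==0, count = 0-1 = -1; t=6
e=2: not %3==0, count = (-1)-1 = -2; t=8
e=-1: not %3==0, count = (-2)-1 = -3; t=7
e=3: %3==0, count = (-3)+3 = 0; t=8
count-t = 0-8 = -8

-8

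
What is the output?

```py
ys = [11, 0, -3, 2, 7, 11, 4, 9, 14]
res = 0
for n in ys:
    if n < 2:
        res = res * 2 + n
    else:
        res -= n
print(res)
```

-94

n=11: not <2, res = 0-11 = -11
n=0: <2, res = (-11)*2+0 = -22
n=-3: <2, res = (-22)*2+(-3) = -47
n=2: not <2, res = (-47)-2 = -49
n=7: not <2, res = (-49)-7 = -56
n=11: not <2, res = (-56)-11 = -67
n=4: not <2, res = (-67)-4 = -71
n=9: not <2, res = (-71)-9 = -80
n=14: not <2, res = (-80)-14 = -94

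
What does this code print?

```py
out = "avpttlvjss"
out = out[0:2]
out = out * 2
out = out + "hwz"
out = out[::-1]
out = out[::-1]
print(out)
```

slice [0:2] → 'av'
repeat ×2 → 'avav'
+ 'hwz' → 'avavhwz'
reverse → 'zwhvava'
reverse → 'avavhwz'

avavhwz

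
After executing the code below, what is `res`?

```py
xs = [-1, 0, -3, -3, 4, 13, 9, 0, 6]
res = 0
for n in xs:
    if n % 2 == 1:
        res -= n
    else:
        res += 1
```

-11

n=-1: odd, res = 0-(-1) = 1
n=0: not odd, res = 1+1 = 2
n=-3: odd, res = 2-(-3) = 5
n=-3: odd, res = 5-(-3) = 8
n=4: not odd, res = 8+1 = 9
n=13: odd, res = 9-13 = -4
n=9: odd, res = (-4)-9 = -13
n=0: not odd, res = (-13)+1 = -12
n=6: not odd, res = (-12)+1 = -11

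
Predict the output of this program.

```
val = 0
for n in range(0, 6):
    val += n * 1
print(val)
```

n=0: val = 0+0*1 = 0
n=1: val = 0+1*1 = 1
n=2: val = 1+2*1 = 3
n=3: val = 3+3*1 = 6
n=4: val = 6+4*1 = 10
n=5: val = 10+5*1 = 15

15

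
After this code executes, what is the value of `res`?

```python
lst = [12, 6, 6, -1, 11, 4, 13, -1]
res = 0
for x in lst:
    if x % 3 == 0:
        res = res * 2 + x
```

66

x=12: %3==0, res = 0*2+12 = 12
x=6: %3==0, res = 12*2+6 = 30
x=6: %3==0, res = 30*2+6 = 66
x=-1: not %3==0
x=11: not %3==0
x=4: not %3==0
x=13: not %3==0
x=-1: not %3==0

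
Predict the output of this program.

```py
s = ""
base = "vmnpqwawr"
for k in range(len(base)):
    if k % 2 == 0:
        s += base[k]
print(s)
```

vnqar

k=0: add 'v' → 'v'
k=1: skip
k=2: add 'n' → 'vn'
k=3: skip
k=4: add 'q' → 'vnq'
k=5: skip
k=6: add 'a' → 'vnqa'
k=7: skip
k=8: add 'r' → 'vnqar'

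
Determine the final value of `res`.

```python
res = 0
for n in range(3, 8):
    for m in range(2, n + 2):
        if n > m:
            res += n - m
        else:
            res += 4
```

75

n=3,m=2: 3>2, res = 0+1 = 1
n=3,m=3: not 3>3, res = 1+4 = 5
n=3,m=4: not 3>4, res = 5+4 = 9
n=4,m=2: 4>2, res = 9+2 = 11
n=4,m=3: 4>3, res = 11+1 = 12
n=4,m=4: not 4>4, res = 12+4 = 16
n=4,m=5: not 4>5, res = 16+4 = 20
n=5,m=2: 5>2, res = 20+3 = 23
n=5,m=3: 5>3, res = 23+2 = 25
n=5,m=4: 5>4, res = 25+1 = 26
n=5,m=5: not 5>5, res = 26+4 = 30
n=5,m=6: not 5>6, res = 30+4 = 34
n=6,m=2: 6>2, res = 34+4 = 38
n=6,m=3: 6>3, res = 38+3 = 41
n=6,m=4: 6>4, res = 41+2 = 43
n=6,m=5: 6>5, res = 43+1 = 44
n=6,m=6: not 6>6, res = 44+4 = 48
n=6,m=7: not 6>7, res = 48+4 = 52
n=7,m=2: 7>2, res = 52+5 = 57
n=7,m=3: 7>3, res = 57+4 = 61
n=7,m=4: 7>4, res = 61+3 = 64
n=7,m=5: 7>5, res = 64+2 = 66
n=7,m=6: 7>6, res = 66+1 = 67
n=7,m=7: not 7>7, res = 67+4 = 71
n=7,m=8: not 7>8, res = 71+4 = 75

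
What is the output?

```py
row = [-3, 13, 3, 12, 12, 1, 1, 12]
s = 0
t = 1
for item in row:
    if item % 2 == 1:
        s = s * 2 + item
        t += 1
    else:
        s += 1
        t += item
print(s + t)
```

item=-3: odd, s = 0*2+(-3) = -3; t=2
item=13: odd, s = (-3)*2+13 = 7; t=3
item=3: odd, s = 7*2+3 = 17; t=4
item=12: not odd, s = 17+1 = 18; t=16
item=12: not odd, s = 18+1 = 19; t=28
item=1: odd, s = 19*2+1 = 39; t=29
item=1: odd, s = 39*2+1 = 79; t=30
item=12: not odd, s = 79+1 = 80; t=42
s+t = 80+42 = 122

122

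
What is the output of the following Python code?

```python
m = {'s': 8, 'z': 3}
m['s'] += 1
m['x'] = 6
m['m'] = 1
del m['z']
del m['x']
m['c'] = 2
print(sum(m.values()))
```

m['s'] = 8+1 = 9 → {'s': 9, 'z': 3}
m['x'] = 6 → {'s': 9, 'z': 3, 'x': 6}
m['m'] = 1 → {'s': 9, 'z': 3, 'x': 6, 'm': 1}
del 'z' → {'s': 9, 'x': 6, 'm': 1}
del 'x' → {'s': 9, 'm': 1}
m['c'] = 2 → {'s': 9, 'm': 1, 'c': 2}
sum of values = 12

12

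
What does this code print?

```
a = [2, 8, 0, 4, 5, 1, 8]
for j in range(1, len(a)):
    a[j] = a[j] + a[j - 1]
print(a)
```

[2, 10, 10, 14, 19, 20, 28]

j=1: a[1] = 8+2 = 10 → [2, 10, 0, 4, 5, 1, 8]
j=2: a[2] = 0+10 = 10 → [2, 10, 10, 4, 5, 1, 8]
j=3: a[3] = 4+10 = 14 → [2, 10, 10, 14, 5, 1, 8]
j=4: a[4] = 5+14 = 19 → [2, 10, 10, 14, 19, 1, 8]
j=5: a[5] = 1+19 = 20 → [2, 10, 10, 14, 19, 20, 8]
j=6: a[6] = 8+20 = 28 → [2, 10, 10, 14, 19, 20, 28]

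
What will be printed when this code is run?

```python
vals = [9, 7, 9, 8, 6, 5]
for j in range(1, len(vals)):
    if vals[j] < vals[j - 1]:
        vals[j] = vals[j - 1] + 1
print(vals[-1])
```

14

j=1: 7<9, vals[1] = 9+1 = 10 → [9, 10, 9, 8, 6, 5]
j=2: 9<10, vals[2] = 10+1 = 11 → [9, 10, 11, 8, 6, 5]
j=3: 8<11, vals[3] = 11+1 = 12 → [9, 10, 11, 12, 6, 5]
j=4: 6<12, vals[4] = 12+1 = 13 → [9, 10, 11, 12, 13, 5]
j=5: 5<13, vals[5] = 13+1 = 14 → [9, 10, 11, 12, 13, 14]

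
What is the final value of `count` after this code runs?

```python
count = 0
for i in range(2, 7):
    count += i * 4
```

i=2: count = 0+2*4 = 8
i=3: count = 8+3*4 = 20
i=4: count = 20+4*4 = 36
i=5: count = 36+5*4 = 56
i=6: count = 56+6*4 = 80

80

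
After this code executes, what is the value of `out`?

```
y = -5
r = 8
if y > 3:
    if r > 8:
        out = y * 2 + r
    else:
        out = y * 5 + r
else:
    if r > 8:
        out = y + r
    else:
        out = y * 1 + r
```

y=-5, r=8
y > 3 is False; r > 8 is False
→ out = y * 1 + r = 3

3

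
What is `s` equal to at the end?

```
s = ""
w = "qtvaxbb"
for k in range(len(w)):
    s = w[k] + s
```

'bbxavtq'

k=0: prepend 'q' → 'q'
k=1: prepend 't' → 'tq'
k=2: prepend 'v' → 'vtq'
k=3: prepend 'a' → 'avtq'
k=4: prepend 'x' → 'xavtq'
k=5: prepend 'b' → 'bxavtq'
k=6: prepend 'b' → 'bbxavtq'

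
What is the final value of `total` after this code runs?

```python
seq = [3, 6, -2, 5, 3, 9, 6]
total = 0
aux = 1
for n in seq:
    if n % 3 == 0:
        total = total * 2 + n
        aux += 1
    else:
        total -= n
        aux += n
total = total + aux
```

n=3: %3==0, total = 0*2+3 = 3; aux=2
n=6: %3==0, total = 3*2+6 = 12; aux=3
n=-2: not %3==0, total = 12-(-2) = 14; aux=1
n=5: not %3==0, total = 14-5 = 9; aux=6
n=3: %3==0, total = 9*2+3 = 21; aux=7
n=9: %3==0, total = 21*2+9 = 51; aux=8
n=6: %3==0, total = 51*2+6 = 108; aux=9
total+aux = 108+9 = 117

117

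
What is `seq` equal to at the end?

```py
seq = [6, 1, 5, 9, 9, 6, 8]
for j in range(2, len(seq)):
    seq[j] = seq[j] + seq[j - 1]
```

j=2: seq[2] = 5+1 = 6 → [6, 1, 6, 9, 9, 6, 8]
j=3: seq[3] = 9+6 = 15 → [6, 1, 6, 15, 9, 6, 8]
j=4: seq[4] = 9+15 = 24 → [6, 1, 6, 15, 24, 6, 8]
j=5: seq[5] = 6+24 = 30 → [6, 1, 6, 15, 24, 30, 8]
j=6: seq[6] = 8+30 = 38 → [6, 1, 6, 15, 24, 30, 38]

[6, 1, 6, 15, 24, 30, 38]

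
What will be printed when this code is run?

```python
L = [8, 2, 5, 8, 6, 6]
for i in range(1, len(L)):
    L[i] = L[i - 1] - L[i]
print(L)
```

[8, 6, 1, -7, -13, -19]

i=1: L[1] = 8-2 = 6 → [8, 6, 5, 8, 6, 6]
i=2: L[2] = 6-5 = 1 → [8, 6, 1, 8, 6, 6]
i=3: L[3] = 1-8 = -7 → [8, 6, 1, -7, 6, 6]
i=4: L[4] = (-7)-6 = -13 → [8, 6, 1, -7, -13, 6]
i=5: L[5] = (-13)-6 = -19 → [8, 6, 1, -7, -13, -19]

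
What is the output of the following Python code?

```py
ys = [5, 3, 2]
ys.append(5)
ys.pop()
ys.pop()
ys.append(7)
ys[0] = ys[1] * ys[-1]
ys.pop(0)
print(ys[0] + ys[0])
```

6

append 5 → [5, 3, 2, 5]
pop() removes 5 → [5, 3, 2]
pop() removes 2 → [5, 3]
append 7 → [5, 3, 7]
ys[0] = ys[1]*ys[-1] = 3*7 = 21 → [21, 3, 7]
pop(0) removes 21 → [3, 7]
ys[0]+ys[0] = 3+3 = 6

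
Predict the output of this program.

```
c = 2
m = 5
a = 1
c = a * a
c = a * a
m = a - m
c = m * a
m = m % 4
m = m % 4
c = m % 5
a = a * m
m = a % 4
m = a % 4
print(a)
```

0

c = 1*1 = 1
c = 1*1 = 1
m = 1-5 = -4
c = (-4)*1 = -4
m = (-4)%4 = 0
m = 0%4 = 0
c = 0%5 = 0
a = 1*0 = 0
m = 0%4 = 0
m = 0%4 = 0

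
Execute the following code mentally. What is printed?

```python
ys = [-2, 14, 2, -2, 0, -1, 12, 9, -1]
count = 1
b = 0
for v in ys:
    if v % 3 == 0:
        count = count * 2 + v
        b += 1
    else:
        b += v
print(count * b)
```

533

v=-2: not %3==0; b=-2
v=14: not %3==0; b=12
v=2: not %3==0; b=14
v=-2: not %3==0; b=12
v=0: %3==0, count = 1*2+0 = 2; b=13
v=-1: not %3==0; b=12
v=12: %3==0, count = 2*2+12 = 16; b=13
v=9: %3==0, count = 16*2+9 = 41; b=14
v=-1: not %3==0; b=13
count*b = 41*13 = 533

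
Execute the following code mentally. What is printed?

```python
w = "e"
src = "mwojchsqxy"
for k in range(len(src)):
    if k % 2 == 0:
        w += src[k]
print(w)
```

emocsx

k=0: add 'm' → 'em'
k=1: skip
k=2: add 'o' → 'emo'
k=3: skip
k=4: add 'c' → 'emoc'
k=5: skip
k=6: add 's' → 'emocs'
k=7: skip
k=8: add 'x' → 'emocsx'
k=9: skip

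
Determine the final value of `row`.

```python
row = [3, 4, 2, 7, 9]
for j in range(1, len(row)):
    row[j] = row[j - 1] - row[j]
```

[3, -1, -3, -10, -19]

j=1: row[1] = 3-4 = -1 → [3, -1, 2, 7, 9]
j=2: row[2] = (-1)-2 = -3 → [3, -1, -3, 7, 9]
j=3: row[3] = (-3)-7 = -10 → [3, -1, -3, -10, 9]
j=4: row[4] = (-10)-9 = -19 → [3, -1, -3, -10, -19]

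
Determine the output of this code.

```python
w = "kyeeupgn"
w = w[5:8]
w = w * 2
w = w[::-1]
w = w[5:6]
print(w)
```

slice [5:8] → 'pgn'
repeat ×2 → 'pgnpgn'
reverse → 'ngpngp'
slice [5:6] → 'p'

p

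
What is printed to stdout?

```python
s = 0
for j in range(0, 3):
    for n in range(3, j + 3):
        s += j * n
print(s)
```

17

j=1,n=3: s = 0+3 = 3
j=2,n=3: s = 3+6 = 9
j=2,n=4: s = 9+8 = 17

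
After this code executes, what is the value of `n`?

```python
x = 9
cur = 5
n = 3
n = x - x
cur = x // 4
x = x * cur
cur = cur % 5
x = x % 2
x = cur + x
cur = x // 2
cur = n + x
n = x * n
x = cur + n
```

0

n = 9-9 = 0
cur = 9//4 = 2
x = 9*2 = 18
cur = 2%5 = 2
x = 18%2 = 0
x = 2+0 = 2
cur = 2//2 = 1
cur = 0+2 = 2
n = 2*0 = 0
x = 2+0 = 2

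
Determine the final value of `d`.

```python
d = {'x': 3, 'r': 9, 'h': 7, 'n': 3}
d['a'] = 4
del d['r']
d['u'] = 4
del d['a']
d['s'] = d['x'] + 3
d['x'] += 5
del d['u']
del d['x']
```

d['a'] = 4 → {'x': 3, 'r': 9, 'h': 7, 'n': 3, 'a': 4}
del 'r' → {'x': 3, 'h': 7, 'n': 3, 'a': 4}
d['u'] = 4 → {'x': 3, 'h': 7, 'n': 3, 'a': 4, 'u': 4}
del 'a' → {'x': 3, 'h': 7, 'n': 3, 'u': 4}
d['s'] = d['x']+3 = 6 → {'x': 3, 'h': 7, 'n': 3, 'u': 4, 's': 6}
d['x'] = 3+5 = 8 → {'x': 8, 'h': 7, 'n': 3, 'u': 4, 's': 6}
del 'u' → {'x': 8, 'h': 7, 'n': 3, 's': 6}
del 'x' → {'h': 7, 'n': 3, 's': 6}

{'h': 7, 'n': 3, 's': 6}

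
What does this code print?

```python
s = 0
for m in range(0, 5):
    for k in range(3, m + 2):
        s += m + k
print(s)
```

42

m=2,k=3: s = 0+5 = 5
m=3,k=3: s = 5+6 = 11
m=3,k=4: s = 11+7 = 18
m=4,k=3: s = 18+7 = 25
m=4,k=4: s = 25+8 = 33
m=4,k=5: s = 33+9 = 42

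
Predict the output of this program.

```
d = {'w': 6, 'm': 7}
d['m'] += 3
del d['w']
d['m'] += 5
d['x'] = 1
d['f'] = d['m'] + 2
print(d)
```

d['m'] = 7+3 = 10 → {'w': 6, 'm': 10}
del 'w' → {'m': 10}
d['m'] = 10+5 = 15 → {'m': 15}
d['x'] = 1 → {'m': 15, 'x': 1}
d['f'] = d['m']+2 = 17 → {'m': 15, 'x': 1, 'f': 17}

{'m': 15, 'x': 1, 'f': 17}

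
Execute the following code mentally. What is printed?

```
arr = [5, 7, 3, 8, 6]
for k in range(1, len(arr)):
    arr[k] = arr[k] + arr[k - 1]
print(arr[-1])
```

k=1: arr[1] = 7+5 = 12 → [5, 12, 3, 8, 6]
k=2: arr[2] = 3+12 = 15 → [5, 12, 15, 8, 6]
k=3: arr[3] = 8+15 = 23 → [5, 12, 15, 23, 6]
k=4: arr[4] = 6+23 = 29 → [5, 12, 15, 23, 29]

29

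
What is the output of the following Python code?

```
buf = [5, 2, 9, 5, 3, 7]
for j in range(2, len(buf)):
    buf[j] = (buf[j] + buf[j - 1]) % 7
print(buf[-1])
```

j=2: buf[2] = (9+2)%7 = 4 → [5, 2, 4, 5, 3, 7]
j=3: buf[3] = (5+4)%7 = 2 → [5, 2, 4, 2, 3, 7]
j=4: buf[4] = (3+2)%7 = 5 → [5, 2, 4, 2, 5, 7]
j=5: buf[5] = (7+5)%7 = 5 → [5, 2, 4, 2, 5, 5]

5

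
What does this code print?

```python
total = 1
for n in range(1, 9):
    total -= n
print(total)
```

n=1: total = 1-1 = 0
n=2: total = 0-2 = -2
n=3: total = (-2)-3 = -5
n=4: total = (-5)-4 = -9
n=5: total = (-9)-5 = -14
n=6: total = (-14)-6 = -20
n=7: total = (-20)-7 = -27
n=8: total = (-27)-8 = -35

-35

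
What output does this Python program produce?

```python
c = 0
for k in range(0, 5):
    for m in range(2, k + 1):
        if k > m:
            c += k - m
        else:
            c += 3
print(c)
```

13

k=2,m=2: not 2>2, c = 0+3 = 3
k=3,m=2: 3>2, c = 3+1 = 4
k=3,m=3: not 3>3, c = 4+3 = 7
k=4,m=2: 4>2, c = 7+2 = 9
k=4,m=3: 4>3, c = 9+1 = 10
k=4,m=4: not 4>4, c = 10+3 = 13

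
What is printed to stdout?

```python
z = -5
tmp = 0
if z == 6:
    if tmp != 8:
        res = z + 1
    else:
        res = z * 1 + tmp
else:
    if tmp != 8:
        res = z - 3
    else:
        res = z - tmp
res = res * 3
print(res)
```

z=-5, tmp=0
z == 6 is False; tmp != 8 is True
→ res = z - 3 = -8
res = (-8)*3 = -24

-24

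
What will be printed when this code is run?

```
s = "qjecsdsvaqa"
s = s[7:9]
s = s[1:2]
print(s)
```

a

slice [7:9] → 'va'
slice [1:2] → 'a'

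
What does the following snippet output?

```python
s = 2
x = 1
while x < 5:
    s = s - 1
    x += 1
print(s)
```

x=1: s = 2-1 = 1
x=2: s = 1-1 = 0
x=3: s = 0-1 = -1
x=4: s = (-1)-1 = -2

-2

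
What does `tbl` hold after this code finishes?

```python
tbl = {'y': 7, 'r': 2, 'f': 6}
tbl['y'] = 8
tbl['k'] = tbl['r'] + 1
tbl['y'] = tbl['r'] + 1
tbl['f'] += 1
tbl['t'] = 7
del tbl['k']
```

tbl['y'] = 8 → {'y': 8, 'r': 2, 'f': 6}
tbl['k'] = tbl['r']+1 = 3 → {'y': 8, 'r': 2, 'f': 6, 'k': 3}
tbl['y'] = tbl['r']+1 = 3 → {'y': 3, 'r': 2, 'f': 6, 'k': 3}
tbl['f'] = 6+1 = 7 → {'y': 3, 'r': 2, 'f': 7, 'k': 3}
tbl['t'] = 7 → {'y': 3, 'r': 2, 'f': 7, 'k': 3, 't': 7}
del 'k' → {'y': 3, 'r': 2, 'f': 7, 't': 7}

{'y': 3, 'r': 2, 'f': 7, 't': 7}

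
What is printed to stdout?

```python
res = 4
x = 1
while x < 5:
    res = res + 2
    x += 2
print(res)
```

x=1: res = 4+2 = 6
x=3: res = 6+2 = 8

8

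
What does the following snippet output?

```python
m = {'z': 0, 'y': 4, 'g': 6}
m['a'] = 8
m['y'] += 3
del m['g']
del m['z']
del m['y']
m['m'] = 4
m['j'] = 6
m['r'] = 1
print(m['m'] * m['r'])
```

m['a'] = 8 → {'z': 0, 'y': 4, 'g': 6, 'a': 8}
m['y'] = 4+3 = 7 → {'z': 0, 'y': 7, 'g': 6, 'a': 8}
del 'g' → {'z': 0, 'y': 7, 'a': 8}
del 'z' → {'y': 7, 'a': 8}
del 'y' → {'a': 8}
m['m'] = 4 → {'a': 8, 'm': 4}
m['j'] = 6 → {'a': 8, 'm': 4, 'j': 6}
m['r'] = 1 → {'a': 8, 'm': 4, 'j': 6, 'r': 1}
m['m']*m['r'] = 4*1 = 4

4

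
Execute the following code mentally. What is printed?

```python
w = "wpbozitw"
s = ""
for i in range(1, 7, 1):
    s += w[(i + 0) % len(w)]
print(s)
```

i=1: add w[1]='p' → 'p'
i=2: add w[2]='b' → 'pb'
i=3: add w[3]='o' → 'pbo'
i=4: add w[4]='z' → 'pboz'
i=5: add w[5]='i' → 'pbozi'
i=6: add w[6]='t' → 'pbozit'

pbozit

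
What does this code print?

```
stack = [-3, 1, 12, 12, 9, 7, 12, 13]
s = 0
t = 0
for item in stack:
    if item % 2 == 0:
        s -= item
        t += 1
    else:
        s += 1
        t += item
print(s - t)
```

-61

item=-3: not even, s = 0+1 = 1; t=-3
item=1: not even, s = 1+1 = 2; t=-2
item=12: even, s = 2-12 = -10; t=-1
item=12: even, s = (-10)-12 = -22; t=0
item=9: not even, s = (-22)+1 = -21; t=9
item=7: not even, s = (-21)+1 = -20; t=16
item=12: even, s = (-20)-12 = -32; t=17
item=13: not even, s = (-32)+1 = -31; t=30
s-t = (-31)-30 = -61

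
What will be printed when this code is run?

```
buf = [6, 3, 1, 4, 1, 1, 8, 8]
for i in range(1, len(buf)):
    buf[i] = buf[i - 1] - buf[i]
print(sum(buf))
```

i=1: buf[1] = 6-3 = 3 → [6, 3, 1, 4, 1, 1, 8, 8]
i=2: buf[2] = 3-1 = 2 → [6, 3, 2, 4, 1, 1, 8, 8]
i=3: buf[3] = 2-4 = -2 → [6, 3, 2, -2, 1, 1, 8, 8]
i=4: buf[4] = (-2)-1 = -3 → [6, 3, 2, -2, -3, 1, 8, 8]
i=5: buf[5] = (-3)-1 = -4 → [6, 3, 2, -2, -3, -4, 8, 8]
i=6: buf[6] = (-4)-8 = -12 → [6, 3, 2, -2, -3, -4, -12, 8]
i=7: buf[7] = (-12)-8 = -20 → [6, 3, 2, -2, -3, -4, -12, -20]
sum = -30

-30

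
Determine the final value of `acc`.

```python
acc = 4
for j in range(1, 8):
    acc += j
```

j=1: acc = 4+1 = 5
j=2: acc = 5+2 = 7
j=3: acc = 7+3 = 10
j=4: acc = 10+4 = 14
j=5: acc = 14+5 = 19
j=6: acc = 19+6 = 25
j=7: acc = 25+7 = 32

32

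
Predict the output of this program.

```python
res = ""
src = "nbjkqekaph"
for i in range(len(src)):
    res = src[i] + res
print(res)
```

hpakeqkjbn

i=0: prepend 'n' → 'n'
i=1: prepend 'b' → 'bn'
i=2: prepend 'j' → 'jbn'
i=3: prepend 'k' → 'kjbn'
i=4: prepend 'q' → 'qkjbn'
i=5: prepend 'e' → 'eqkjbn'
i=6: prepend 'k' → 'keqkjbn'
i=7: prepend 'a' → 'akeqkjbn'
i=8: prepend 'p' → 'pakeqkjbn'
i=9: prepend 'h' → 'hpakeqkjbn'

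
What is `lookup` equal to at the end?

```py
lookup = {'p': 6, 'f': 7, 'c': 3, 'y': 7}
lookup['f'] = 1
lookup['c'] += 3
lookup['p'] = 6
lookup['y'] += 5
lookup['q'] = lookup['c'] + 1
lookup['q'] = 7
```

lookup['f'] = 1 → {'p': 6, 'f': 1, 'c': 3, 'y': 7}
lookup['c'] = 3+3 = 6 → {'p': 6, 'f': 1, 'c': 6, 'y': 7}
lookup['p'] = 6 → {'p': 6, 'f': 1, 'c': 6, 'y': 7}
lookup['y'] = 7+5 = 12 → {'p': 6, 'f': 1, 'c': 6, 'y': 12}
lookup['q'] = lookup['c']+1 = 7 → {'p': 6, 'f': 1, 'c': 6, 'y': 12, 'q': 7}
lookup['q'] = 7 → {'p': 6, 'f': 1, 'c': 6, 'y': 12, 'q': 7}

{'p': 6, 'f': 1, 'c': 6, 'y': 12, 'q': 7}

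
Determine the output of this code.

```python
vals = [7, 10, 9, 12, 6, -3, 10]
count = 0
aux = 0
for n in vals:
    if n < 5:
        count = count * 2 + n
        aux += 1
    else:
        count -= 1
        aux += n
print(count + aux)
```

n=7: not <5, count = 0-1 = -1; aux=7
n=10: not <5, count = (-1)-1 = -2; aux=17
n=9: not <5, count = (-2)-1 = -3; aux=26
n=12: not <5, count = (-3)-1 = -4; aux=38
n=6: not <5, count = (-4)-1 = -5; aux=44
n=-3: <5, count = (-5)*2+(-3) = -13; aux=45
n=10: not <5, count = (-13)-1 = -14; aux=55
count+aux = (-14)+55 = 41

41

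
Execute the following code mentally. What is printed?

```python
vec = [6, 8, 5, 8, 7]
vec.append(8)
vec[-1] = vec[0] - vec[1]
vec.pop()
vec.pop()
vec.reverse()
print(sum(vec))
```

append 8 → [6, 8, 5, 8, 7, 8]
vec[-1] = vec[0]-vec[1] = 6-8 = -2 → [6, 8, 5, 8, 7, -2]
pop() removes -2 → [6, 8, 5, 8, 7]
pop() removes 7 → [6, 8, 5, 8]
reverse → [8, 5, 8, 6]
sum = 27

27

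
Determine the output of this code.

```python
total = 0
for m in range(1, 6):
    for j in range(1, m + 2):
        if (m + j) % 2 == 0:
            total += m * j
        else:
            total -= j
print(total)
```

53

m=1,j=1: even sum, total = 0+1 = 1
m=1,j=2: odd sum, total = 1-2 = -1
m=2,j=1: odd sum, total = (-1)-1 = -2
m=2,j=2: even sum, total = (-2)+4 = 2
m=2,j=3: odd sum, total = 2-3 = -1
m=3,j=1: even sum, total = (-1)+3 = 2
m=3,j=2: odd sum, total = 2-2 = 0
m=3,j=3: even sum, total = 0+9 = 9
m=3,j=4: odd sum, total = 9-4 = 5
m=4,j=1: odd sum, total = 5-1 = 4
m=4,j=2: even sum, total = 4+8 = 12
m=4,j=3: odd sum, total = 12-3 = 9
m=4,j=4: even sum, total = 9+16 = 25
m=4,j=5: odd sum, total = 25-5 = 20
m=5,j=1: even sum, total = 20+5 = 25
m=5,j=2: odd sum, total = 25-2 = 23
m=5,j=3: even sum, total = 23+15 = 38
m=5,j=4: odd sum, total = 38-4 = 34
m=5,j=5: even sum, total = 34+25 = 59
m=5,j=6: odd sum, total = 59-6 = 53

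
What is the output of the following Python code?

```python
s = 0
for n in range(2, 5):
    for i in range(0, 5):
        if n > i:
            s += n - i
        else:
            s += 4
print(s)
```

n=2,i=0: 2>0, s = 0+2 = 2
n=2,i=1: 2>1, s = 2+1 = 3
n=2,i=2: not 2>2, s = 3+4 = 7
n=2,i=3: not 2>3, s = 7+4 = 11
n=2,i=4: not 2>4, s = 11+4 = 15
n=3,i=0: 3>0, s = 15+3 = 18
n=3,i=1: 3>1, s = 18+2 = 20
n=3,i=2: 3>2, s = 20+1 = 21
n=3,i=3: not 3>3, s = 21+4 = 25
n=3,i=4: not 3>4, s = 25+4 = 29
n=4,i=0: 4>0, s = 29+4 = 33
n=4,i=1: 4>1, s = 33+3 = 36
n=4,i=2: 4>2, s = 36+2 = 38
n=4,i=3: 4>3, s = 38+1 = 39
n=4,i=4: not 4>4, s = 39+4 = 43

43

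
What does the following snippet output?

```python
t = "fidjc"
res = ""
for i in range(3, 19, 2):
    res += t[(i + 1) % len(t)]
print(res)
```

i=3: add t[4]='c' → 'c'
i=5: add t[1]='i' → 'ci'
i=7: add t[3]='j' → 'cij'
i=9: add t[0]='f' → 'cijf'
i=11: add t[2]='d' → 'cijfd'
i=13: add t[4]='c' → 'cijfdc'
i=15: add t[1]='i' → 'cijfdci'
i=17: add t[3]='j' → 'cijfdcij'

cijfdcij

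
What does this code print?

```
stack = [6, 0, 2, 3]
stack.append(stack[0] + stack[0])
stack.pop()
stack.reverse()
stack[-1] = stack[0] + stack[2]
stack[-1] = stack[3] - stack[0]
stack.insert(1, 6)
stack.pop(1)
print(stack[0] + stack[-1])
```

append stack[0]+stack[0] = 6+6 = 12 → [6, 0, 2, 3, 12]
pop() removes 12 → [6, 0, 2, 3]
reverse → [3, 2, 0, 6]
stack[-1] = stack[0]+stack[2] = 3+0 = 3 → [3, 2, 0, 3]
stack[-1] = stack[3]-stack[0] = 3-3 = 0 → [3, 2, 0, 0]
insert 6 at 1 → [3, 6, 2, 0, 0]
pop(1) removes 6 → [3, 2, 0, 0]
stack[0]+stack[-1] = 3+0 = 3

3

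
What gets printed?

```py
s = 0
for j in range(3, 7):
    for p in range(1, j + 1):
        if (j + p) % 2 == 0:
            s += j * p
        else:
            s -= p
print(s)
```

j=3,p=1: even sum, s = 0+3 = 3
j=3,p=2: odd sum, s = 3-2 = 1
j=3,p=3: even sum, s = 1+9 = 10
j=4,p=1: odd sum, s = 10-1 = 9
j=4,p=2: even sum, s = 9+8 = 17
j=4,p=3: odd sum, s = 17-3 = 14
j=4,p=4: even sum, s = 14+16 = 30
j=5,p=1: even sum, s = 30+5 = 35
j=5,p=2: odd sum, s = 35-2 = 33
j=5,p=3: even sum, s = 33+15 = 48
j=5,p=4: odd sum, s = 48-4 = 44
j=5,p=5: even sum, s = 44+25 = 69
j=6,p=1: odd sum, s = 69-1 = 68
j=6,p=2: even sum, s = 68+12 = 80
j=6,p=3: odd sum, s = 80-3 = 77
j=6,p=4: even sum, s = 77+24 = 101
j=6,p=5: odd sum, s = 101-5 = 96
j=6,p=6: even sum, s = 96+36 = 132

132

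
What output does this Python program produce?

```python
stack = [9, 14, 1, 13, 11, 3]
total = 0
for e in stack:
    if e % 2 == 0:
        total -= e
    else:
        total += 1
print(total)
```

-9

e=9: not even, total = 0+1 = 1
e=14: even, total = 1-14 = -13
e=1: not even, total = (-13)+1 = -12
e=13: not even, total = (-12)+1 = -11
e=11: not even, total = (-11)+1 = -10
e=3: not even, total = (-10)+1 = -9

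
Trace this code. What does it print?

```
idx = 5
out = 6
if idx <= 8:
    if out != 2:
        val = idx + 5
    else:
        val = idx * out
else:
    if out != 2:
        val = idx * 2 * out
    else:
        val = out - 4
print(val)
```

10

idx=5, out=6
idx <= 8 is True; out != 2 is True
→ val = idx + 5 = 10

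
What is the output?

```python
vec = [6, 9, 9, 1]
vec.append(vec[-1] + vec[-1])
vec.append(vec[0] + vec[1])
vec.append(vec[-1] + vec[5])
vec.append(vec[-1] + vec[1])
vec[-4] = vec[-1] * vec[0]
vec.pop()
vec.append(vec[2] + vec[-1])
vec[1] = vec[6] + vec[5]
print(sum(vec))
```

append vec[-1]+vec[-1] = 1+1 = 2 → [6, 9, 9, 1, 2]
append vec[0]+vec[1] = 6+9 = 15 → [6, 9, 9, 1, 2, 15]
append vec[-1]+vec[5] = 15+15 = 30 → [6, 9, 9, 1, 2, 15, 30]
append vec[-1]+vec[1] = 30+9 = 39 → [6, 9, 9, 1, 2, 15, 30, 39]
vec[-4] = vec[-1]*vec[0] = 39*6 = 234 → [6, 9, 9, 1, 234, 15, 30, 39]
pop() removes 39 → [6, 9, 9, 1, 234, 15, 30]
append vec[2]+vec[-1] = 9+30 = 39 → [6, 9, 9, 1, 234, 15, 30, 39]
vec[1] = vec[6]+vec[5] = 30+15 = 45 → [6, 45, 9, 1, 234, 15, 30, 39]
sum = 379

379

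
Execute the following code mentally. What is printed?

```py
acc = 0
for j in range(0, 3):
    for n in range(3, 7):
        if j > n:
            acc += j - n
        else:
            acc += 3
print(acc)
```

j=0,n=3: not 0>3, acc = 0+3 = 3
j=0,n=4: not 0>4, acc = 3+3 = 6
j=0,n=5: not 0>5, acc = 6+3 = 9
j=0,n=6: not 0>6, acc = 9+3 = 12
j=1,n=3: not 1>3, acc = 12+3 = 15
j=1,n=4: not 1>4, acc = 15+3 = 18
j=1,n=5: not 1>5, acc = 18+3 = 21
j=1,n=6: not 1>6, acc = 21+3 = 24
j=2,n=3: not 2>3, acc = 24+3 = 27
j=2,n=4: not 2>4, acc = 27+3 = 30
j=2,n=5: not 2>5, acc = 30+3 = 33
j=2,n=6: not 2>6, acc = 33+3 = 36

36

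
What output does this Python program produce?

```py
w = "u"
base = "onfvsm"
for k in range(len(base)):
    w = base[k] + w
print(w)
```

msvfnou

k=0: prepend 'o' → 'ou'
k=1: prepend 'n' → 'nou'
k=2: prepend 'f' → 'fnou'
k=3: prepend 'v' → 'vfnou'
k=4: prepend 's' → 'svfnou'
k=5: prepend 'm' → 'msvfnou'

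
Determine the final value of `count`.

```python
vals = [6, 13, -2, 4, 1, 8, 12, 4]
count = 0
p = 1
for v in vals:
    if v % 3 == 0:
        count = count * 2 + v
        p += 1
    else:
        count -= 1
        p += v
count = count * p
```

v=6: %3==0, count = 0*2+6 = 6; p=2
v=13: not %3==0, count = 6-1 = 5; p=15
v=-2: not %3==0, count = 5-1 = 4; p=13
v=4: not %3==0, count = 4-1 = 3; p=17
v=1: not %3==0, count = 3-1 = 2; p=18
v=8: not %3==0, count = 2-1 = 1; p=26
v=12: %3==0, count = 1*2+12 = 14; p=27
v=4: not %3==0, count = 14-1 = 13; p=31
count*p = 13*31 = 403

403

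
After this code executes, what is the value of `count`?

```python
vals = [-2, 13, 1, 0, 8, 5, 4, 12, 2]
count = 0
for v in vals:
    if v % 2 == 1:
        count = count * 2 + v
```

59

v=-2: not odd
v=13: odd, count = 0*2+13 = 13
v=1: odd, count = 13*2+1 = 27
v=0: not odd
v=8: not odd
v=5: odd, count = 27*2+5 = 59
v=4: not odd
v=12: not odd
v=2: not odd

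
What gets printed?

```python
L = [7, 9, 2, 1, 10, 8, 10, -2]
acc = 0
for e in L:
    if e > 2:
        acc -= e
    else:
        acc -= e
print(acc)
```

-45

e=7: >2, acc = 0-7 = -7
e=9: >2, acc = (-7)-9 = -16
e=2: not >2, acc = (-16)-2 = -18
e=1: not >2, acc = (-18)-1 = -19
e=10: >2, acc = (-19)-10 = -29
e=8: >2, acc = (-29)-8 = -37
e=10: >2, acc = (-37)-10 = -47
e=-2: not >2, acc = (-47)-(-2) = -45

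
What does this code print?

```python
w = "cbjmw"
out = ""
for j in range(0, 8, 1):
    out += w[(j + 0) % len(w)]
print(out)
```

j=0: add w[0]='c' → 'c'
j=1: add w[1]='b' → 'cb'
j=2: add w[2]='j' → 'cbj'
j=3: add w[3]='m' → 'cbjm'
j=4: add w[4]='w' → 'cbjmw'
j=5: add w[0]='c' → 'cbjmwc'
j=6: add w[1]='b' → 'cbjmwcb'
j=7: add w[2]='j' → 'cbjmwcbj'

cbjmwcbj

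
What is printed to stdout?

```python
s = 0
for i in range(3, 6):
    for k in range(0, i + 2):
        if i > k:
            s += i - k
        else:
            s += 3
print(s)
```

49

i=3,k=0: 3>0, s = 0+3 = 3
i=3,k=1: 3>1, s = 3+2 = 5
i=3,k=2: 3>2, s = 5+1 = 6
i=3,k=3: not 3>3, s = 6+3 = 9
i=3,k=4: not 3>4, s = 9+3 = 12
i=4,k=0: 4>0, s = 12+4 = 16
i=4,k=1: 4>1, s = 16+3 = 19
i=4,k=2: 4>2, s = 19+2 = 21
i=4,k=3: 4>3, s = 21+1 = 22
i=4,k=4: not 4>4, s = 22+3 = 25
i=4,k=5: not 4>5, s = 25+3 = 28
i=5,k=0: 5>0, s = 28+5 = 33
i=5,k=1: 5>1, s = 33+4 = 37
i=5,k=2: 5>2, s = 37+3 = 40
i=5,k=3: 5>3, s = 40+2 = 42
i=5,k=4: 5>4, s = 42+1 = 43
i=5,k=5: not 5>5, s = 43+3 = 46
i=5,k=6: not 5>6, s = 46+3 = 49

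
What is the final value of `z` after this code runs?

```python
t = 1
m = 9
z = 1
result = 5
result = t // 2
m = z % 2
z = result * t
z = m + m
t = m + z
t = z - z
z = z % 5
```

result = 1//2 = 0
m = 1%2 = 1
z = 0*1 = 0
z = 1+1 = 2
t = 1+2 = 3
t = 2-2 = 0
z = 2%5 = 2

2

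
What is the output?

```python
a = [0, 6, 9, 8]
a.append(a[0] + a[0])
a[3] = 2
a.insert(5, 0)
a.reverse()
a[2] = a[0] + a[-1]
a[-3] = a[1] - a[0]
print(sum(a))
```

6

append a[0]+a[0] = 0+0 = 0 → [0, 6, 9, 8, 0]
a[3] = 2 → [0, 6, 9, 2, 0]
insert 0 at 5 → [0, 6, 9, 2, 0, 0]
reverse → [0, 0, 2, 9, 6, 0]
a[2] = a[0]+a[-1] = 0+0 = 0 → [0, 0, 0, 9, 6, 0]
a[-3] = a[1]-a[0] = 0-0 = 0 → [0, 0, 0, 0, 6, 0]
sum = 6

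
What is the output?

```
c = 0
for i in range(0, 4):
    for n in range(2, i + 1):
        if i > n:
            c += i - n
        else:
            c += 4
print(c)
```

i=2,n=2: not 2>2, c = 0+4 = 4
i=3,n=2: 3>2, c = 4+1 = 5
i=3,n=3: not 3>3, c = 5+4 = 9

9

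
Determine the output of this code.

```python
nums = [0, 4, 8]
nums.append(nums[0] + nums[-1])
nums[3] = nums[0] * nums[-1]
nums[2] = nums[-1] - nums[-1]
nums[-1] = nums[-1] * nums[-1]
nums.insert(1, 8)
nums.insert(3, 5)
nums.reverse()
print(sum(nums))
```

append nums[0]+nums[-1] = 0+8 = 8 → [0, 4, 8, 8]
nums[3] = nums[0]*nums[-1] = 0*8 = 0 → [0, 4, 8, 0]
nums[2] = nums[-1]-nums[-1] = 0-0 = 0 → [0, 4, 0, 0]
nums[-1] = nums[-1]*nums[-1] = 0*0 = 0 → [0, 4, 0, 0]
insert 8 at 1 → [0, 8, 4, 0, 0]
insert 5 at 3 → [0, 8, 4, 5, 0, 0]
reverse → [0, 0, 5, 4, 8, 0]
sum = 17

17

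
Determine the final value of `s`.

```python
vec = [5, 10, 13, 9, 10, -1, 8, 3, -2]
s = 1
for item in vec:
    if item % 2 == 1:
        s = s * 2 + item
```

item=5: odd, s = 1*2+5 = 7
item=10: not odd
item=13: odd, s = 7*2+13 = 27
item=9: odd, s = 27*2+9 = 63
item=10: not odd
item=-1: odd, s = 63*2+(-1) = 125
item=8: not odd
item=3: odd, s = 125*2+3 = 253
item=-2: not odd

253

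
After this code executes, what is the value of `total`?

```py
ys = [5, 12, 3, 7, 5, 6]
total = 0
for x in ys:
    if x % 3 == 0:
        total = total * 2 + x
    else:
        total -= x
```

x=5: not %3==0, total = 0-5 = -5
x=12: %3==0, total = (-5)*2+12 = 2
x=3: %3==0, total = 2*2+3 = 7
x=7: not %3==0, total = 7-7 = 0
x=5: not %3==0, total = 0-5 = -5
x=6: %3==0, total = (-5)*2+6 = -4

-4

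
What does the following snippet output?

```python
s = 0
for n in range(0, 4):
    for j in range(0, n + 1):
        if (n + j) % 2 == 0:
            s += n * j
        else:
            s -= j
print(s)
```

n=0,j=0: even sum, s = 0+0 = 0
n=1,j=0: odd sum, s = 0-0 = 0
n=1,j=1: even sum, s = 0+1 = 1
n=2,j=0: even sum, s = 1+0 = 1
n=2,j=1: odd sum, s = 1-1 = 0
n=2,j=2: even sum, s = 0+4 = 4
n=3,j=0: odd sum, s = 4-0 = 4
n=3,j=1: even sum, s = 4+3 = 7
n=3,j=2: odd sum, s = 7-2 = 5
n=3,j=3: even sum, s = 5+9 = 14

14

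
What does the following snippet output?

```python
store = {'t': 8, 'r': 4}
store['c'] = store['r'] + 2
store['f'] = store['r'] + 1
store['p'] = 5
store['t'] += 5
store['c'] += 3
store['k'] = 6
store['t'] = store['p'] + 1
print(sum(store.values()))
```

store['c'] = store['r']+2 = 6 → {'t': 8, 'r': 4, 'c': 6}
store['f'] = store['r']+1 = 5 → {'t': 8, 'r': 4, 'c': 6, 'f': 5}
store['p'] = 5 → {'t': 8, 'r': 4, 'c': 6, 'f': 5, 'p': 5}
store['t'] = 8+5 = 13 → {'t': 13, 'r': 4, 'c': 6, 'f': 5, 'p': 5}
store['c'] = 6+3 = 9 → {'t': 13, 'r': 4, 'c': 9, 'f': 5, 'p': 5}
store['k'] = 6 → {'t': 13, 'r': 4, 'c': 9, 'f': 5, 'p': 5, 'k': 6}
store['t'] = store['p']+1 = 6 → {'t': 6, 'r': 4, 'c': 9, 'f': 5, 'p': 5, 'k': 6}
sum of values = 35

35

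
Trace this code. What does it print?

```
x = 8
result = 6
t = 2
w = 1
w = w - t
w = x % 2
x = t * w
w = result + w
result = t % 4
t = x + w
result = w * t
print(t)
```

w = 1-2 = -1
w = 8%2 = 0
x = 2*0 = 0
w = 6+0 = 6
result = 2%4 = 2
t = 0+6 = 6
result = 6*6 = 36

6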